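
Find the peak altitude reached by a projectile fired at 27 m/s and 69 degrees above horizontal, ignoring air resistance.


H = (v0*sin(theta))^2 / (2g) = (27*sin(69°))^2 / (2*9.81) = 32.38 m

32.38 m


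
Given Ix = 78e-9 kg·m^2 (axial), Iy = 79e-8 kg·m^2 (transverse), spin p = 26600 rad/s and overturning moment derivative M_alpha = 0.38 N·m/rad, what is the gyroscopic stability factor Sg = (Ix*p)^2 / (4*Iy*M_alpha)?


Sg = Ix^2 * p^2 / (4 * Iy * M_alpha) = (78e-9)^2 * 26600^2 / (4 * 79e-8 * 0.38) = 3.585

3.585


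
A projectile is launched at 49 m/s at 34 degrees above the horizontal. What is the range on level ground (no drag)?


R = v0^2 * sin(2*theta) / g = 49^2 * sin(2*34°) / 9.81 = 226.9 m

226.9 m


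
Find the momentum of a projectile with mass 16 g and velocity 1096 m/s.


p = m*v = 0.016*1096 = 17.54 kg·m/s

17.54 kg·m/s


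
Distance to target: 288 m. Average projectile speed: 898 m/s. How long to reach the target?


t = d/v = 288/898 = 0.3207 s

0.3207 s


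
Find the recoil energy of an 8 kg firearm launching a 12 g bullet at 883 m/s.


v_r = m_p*v_p/m_gun = 0.012*883/8 = 1.3245 m/s, E_r = 0.5*m_gun*v_r^2 = 0.5*8*1.3245^2 = 7.017 J

7.017 J


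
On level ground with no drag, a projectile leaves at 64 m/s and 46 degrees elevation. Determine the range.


R = v0^2 * sin(2*theta) / g = 64^2 * sin(2*46°) / 9.81 = 417.3 m

417.3 m


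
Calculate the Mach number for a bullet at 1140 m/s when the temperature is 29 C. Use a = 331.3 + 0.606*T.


a = 331.3 + 0.606*(29) = 348.874 m/s
M = v/a = 1140/348.874 = 3.268

3.268


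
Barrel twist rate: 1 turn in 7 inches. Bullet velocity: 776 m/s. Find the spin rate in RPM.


twist_m = 7*0.0254 = 0.1778 m
spin = v/twist = 776/0.1778 = 4364.454 rev/s
RPM = spin*60 = 4364.454*60 ≈ 261867 RPM

261867 RPM


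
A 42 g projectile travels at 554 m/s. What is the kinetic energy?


E = 0.5*m*v^2 = 0.5*0.042*554^2 = 6445 J

6445 J


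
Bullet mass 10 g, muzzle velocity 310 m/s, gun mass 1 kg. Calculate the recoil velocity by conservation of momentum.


v_recoil = m_p * v_p / m_gun = 0.01 * 310 / 1 = 3.1 m/s

3.1 m/s


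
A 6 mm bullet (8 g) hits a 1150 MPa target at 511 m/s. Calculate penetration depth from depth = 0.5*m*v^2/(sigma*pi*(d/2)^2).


A = pi*(d/2)^2 = pi*(6/2)^2 = 28.2743 mm^2
E = 0.5*m*v^2 = 0.5*0.008*511^2 = 1044.48 J
depth = E/(sigma*A) = 1044.48 J / (1150 MPa * 28.2743 mm^2) = 1044.48/(1150 * 28.2743) m = 0.0321227 m ≈ 32.12 mm

32.12 mm


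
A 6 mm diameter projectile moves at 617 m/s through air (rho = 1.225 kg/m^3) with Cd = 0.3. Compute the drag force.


A = pi*(d/2)^2 = pi*(6/2000)^2 = 2.82743e-05 m^2
Fd = 0.5*Cd*rho*A*v^2 = 0.5*0.3*1.225*2.82743e-05*617^2 = 1.978 N

1.978 N


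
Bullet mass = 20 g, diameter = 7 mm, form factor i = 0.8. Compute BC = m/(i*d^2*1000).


BC = m/(i*d^2*1000) = 20/(0.8 * 7^2 * 1000) = 0.0005102

0.0005102


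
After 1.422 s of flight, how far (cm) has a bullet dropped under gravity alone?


drop = 0.5*g*t^2 = 0.5*9.81*1.422^2 = 9.91832 m ≈ 991.8 cm

991.8 cm


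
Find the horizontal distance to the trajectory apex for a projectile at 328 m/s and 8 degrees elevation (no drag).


R = v0^2*sin(2*theta)/g = 328^2*sin(2*8°)/9.81 = 3022.85 m
apex_dist = R/2 = 3022.85/2 = 1511 m

1511 m


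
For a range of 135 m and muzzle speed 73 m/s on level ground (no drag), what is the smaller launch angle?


sin(2*theta) = R*g/v0^2 = 135*9.81/73^2 = 0.248518, theta = arcsin(0.248518)/2 = 7.195°

7.195 degrees


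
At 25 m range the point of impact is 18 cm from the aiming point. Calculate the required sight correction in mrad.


1 mrad subtends 1 cm per 10 m of range, so adj = error_cm / (dist_m / 10) = 18 / (25/10) = 7.2 mrad

7.2 mrad


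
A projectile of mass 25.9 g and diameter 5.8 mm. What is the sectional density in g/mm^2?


SD = m/d^2 = 25.9/5.8^2 = 0.7699 g/mm^2

0.7699 g/mm^2


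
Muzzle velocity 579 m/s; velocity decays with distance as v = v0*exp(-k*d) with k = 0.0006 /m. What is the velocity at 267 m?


v = v0*exp(-k*d) = 579*exp(-0.0006*267) = 493.3 m/s

493.3 m/s


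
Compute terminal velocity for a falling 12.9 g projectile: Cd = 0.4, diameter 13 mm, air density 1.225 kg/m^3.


A = pi*(d/2)^2 = pi*(13/2000)^2 = 1.32732e-04 m^2
vt = sqrt(2mg/(Cd*rho*A)) = sqrt(2*0.0129*9.81/(0.4 * 1.225 * 1.32732e-04)) = 62.38 m/s

62.38 m/s


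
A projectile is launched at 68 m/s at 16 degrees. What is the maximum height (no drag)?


H = (v0*sin(theta))^2 / (2g) = (68*sin(16°))^2 / (2*9.81) = 17.91 m

17.91 m


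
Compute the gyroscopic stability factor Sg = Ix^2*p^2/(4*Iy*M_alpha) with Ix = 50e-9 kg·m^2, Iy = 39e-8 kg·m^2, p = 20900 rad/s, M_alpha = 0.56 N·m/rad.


Sg = Ix^2 * p^2 / (4 * Iy * M_alpha) = (50e-9)^2 * 20900^2 / (4 * 39e-8 * 0.56) = 1.25

1.25


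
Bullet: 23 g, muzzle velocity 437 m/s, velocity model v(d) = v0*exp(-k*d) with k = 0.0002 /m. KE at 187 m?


v = v0*exp(-k*d) = 437*exp(-0.0002*187) = 420.958 m/s
E = 0.5*m*v^2 = 0.5*0.023*420.958^2 = 2038 J

2038 J


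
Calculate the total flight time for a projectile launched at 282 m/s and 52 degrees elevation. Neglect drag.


T = 2*v0*sin(theta)/g = 2*282*sin(52°)/9.81 = 45.3 s

45.3 s


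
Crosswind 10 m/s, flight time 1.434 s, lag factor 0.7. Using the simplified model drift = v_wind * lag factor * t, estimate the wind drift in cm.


drift = v_wind * lag * t = 10 * 0.7 * 1.434 = 10.038 m ≈ 1004 cm

1004 cm


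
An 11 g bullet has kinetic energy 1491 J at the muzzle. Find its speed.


v = sqrt(2*E/m) = sqrt(2*1491/0.011) = 520.7 m/s

520.7 m/s


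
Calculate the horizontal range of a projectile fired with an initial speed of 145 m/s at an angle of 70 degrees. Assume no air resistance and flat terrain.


R = v0^2 * sin(2*theta) / g = 145^2 * sin(2*70°) / 9.81 = 1378 m

1378 m


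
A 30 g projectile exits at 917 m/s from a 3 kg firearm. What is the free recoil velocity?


v_recoil = m_p * v_p / m_gun = 0.03 * 917 / 3 = 9.17 m/s

9.17 m/s


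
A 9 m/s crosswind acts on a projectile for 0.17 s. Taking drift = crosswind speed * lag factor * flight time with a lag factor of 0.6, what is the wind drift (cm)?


drift = v_wind * lag * t = 9 * 0.6 * 0.17 = 0.918 m ≈ 91.8 cm

91.8 cm


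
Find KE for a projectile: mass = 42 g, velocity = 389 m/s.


E = 0.5*m*v^2 = 0.5*0.042*389^2 = 3178 J

3178 J


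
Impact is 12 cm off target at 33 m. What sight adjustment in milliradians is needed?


1 mrad subtends 1 cm per 10 m of range, so adj = error_cm / (dist_m / 10) = 12 / (33/10) = 3.636 mrad

3.636 mrad


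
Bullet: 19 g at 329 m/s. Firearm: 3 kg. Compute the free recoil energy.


v_r = m_p*v_p/m_gun = 0.019*329/3 = 2.08367 m/s, E_r = 0.5*m_gun*v_r^2 = 0.5*3*2.08367^2 = 6.513 J

6.513 J


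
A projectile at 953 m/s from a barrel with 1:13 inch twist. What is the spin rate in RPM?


twist_m = 13*0.0254 = 0.3302 m
spin = v/twist = 953/0.3302 = 2886.13 rev/s
RPM = spin*60 = 2886.13*60 ≈ 173168 RPM

173168 RPM


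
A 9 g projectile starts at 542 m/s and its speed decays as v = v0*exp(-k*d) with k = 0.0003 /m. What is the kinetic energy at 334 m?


v = v0*exp(-k*d) = 542*exp(-0.0003*334) = 490.324 m/s
E = 0.5*m*v^2 = 0.5*0.009*490.324^2 = 1082 J

1082 J


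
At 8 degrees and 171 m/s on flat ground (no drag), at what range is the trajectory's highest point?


R = v0^2*sin(2*theta)/g = 171^2*sin(2*8°)/9.81 = 821.602 m
apex_dist = R/2 = 821.602/2 = 410.8 m

410.8 m


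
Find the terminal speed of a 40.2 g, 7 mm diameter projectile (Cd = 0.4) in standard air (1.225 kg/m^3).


A = pi*(d/2)^2 = pi*(7/2000)^2 = 3.84845e-05 m^2
vt = sqrt(2mg/(Cd*rho*A)) = sqrt(2*0.0402*9.81/(0.4 * 1.225 * 3.84845e-05)) = 204.5 m/s

204.5 m/s


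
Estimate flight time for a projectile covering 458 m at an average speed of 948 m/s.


t = d/v = 458/948 = 0.4831 s

0.4831 s


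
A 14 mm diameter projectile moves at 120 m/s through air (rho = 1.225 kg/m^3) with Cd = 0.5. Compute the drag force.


A = pi*(d/2)^2 = pi*(14/2000)^2 = 1.53938e-04 m^2
Fd = 0.5*Cd*rho*A*v^2 = 0.5*0.5*1.225*1.53938e-04*120^2 = 0.6789 N

0.6789 N


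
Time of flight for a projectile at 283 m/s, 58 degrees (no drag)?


T = 2*v0*sin(theta)/g = 2*283*sin(58°)/9.81 = 48.93 s

48.93 s


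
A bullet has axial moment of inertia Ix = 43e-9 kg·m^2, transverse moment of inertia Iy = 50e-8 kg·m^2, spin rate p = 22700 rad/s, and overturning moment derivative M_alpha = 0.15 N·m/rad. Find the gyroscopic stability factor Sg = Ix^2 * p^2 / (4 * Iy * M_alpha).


Sg = Ix^2 * p^2 / (4 * Iy * M_alpha) = (43e-9)^2 * 22700^2 / (4 * 50e-8 * 0.15) = 3.176

3.176


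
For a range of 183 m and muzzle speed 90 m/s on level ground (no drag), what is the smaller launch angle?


sin(2*theta) = R*g/v0^2 = 183*9.81/90^2 = 0.221633, theta = arcsin(0.221633)/2 = 6.402°

6.402 degrees


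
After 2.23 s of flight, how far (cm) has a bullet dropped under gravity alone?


drop = 0.5*g*t^2 = 0.5*9.81*2.23^2 = 24.3921 m ≈ 2439 cm

2439 cm


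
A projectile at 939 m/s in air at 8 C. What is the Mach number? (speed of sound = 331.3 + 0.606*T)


a = 331.3 + 0.606*(8) = 336.148 m/s
M = v/a = 939/336.148 = 2.793

2.793


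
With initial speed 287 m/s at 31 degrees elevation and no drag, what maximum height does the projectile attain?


H = (v0*sin(theta))^2 / (2g) = (287*sin(31°))^2 / (2*9.81) = 1114 m

1114 m


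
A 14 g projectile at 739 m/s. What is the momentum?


p = m*v = 0.014*739 = 10.35 kg·m/s

10.35 kg·m/s


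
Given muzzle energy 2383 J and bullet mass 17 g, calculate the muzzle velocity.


v = sqrt(2*E/m) = sqrt(2*2383/0.017) = 529.5 m/s

529.5 m/s


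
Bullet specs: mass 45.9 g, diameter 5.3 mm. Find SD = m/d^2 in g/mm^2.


SD = m/d^2 = 45.9/5.3^2 = 1.634 g/mm^2

1.634 g/mm^2


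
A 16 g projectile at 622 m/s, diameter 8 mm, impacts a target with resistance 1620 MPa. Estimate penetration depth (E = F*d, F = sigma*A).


A = pi*(d/2)^2 = pi*(8/2)^2 = 50.2655 mm^2
E = 0.5*m*v^2 = 0.5*0.016*622^2 = 3095.07 J
depth = E/(sigma*A) = 3095.07 J / (1620 MPa * 50.2655 mm^2) = 3095.07/(1620 * 50.2655) m = 0.038009 m ≈ 38.01 mm

38.01 mm


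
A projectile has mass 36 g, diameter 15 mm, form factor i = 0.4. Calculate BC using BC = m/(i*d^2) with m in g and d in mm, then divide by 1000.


BC = m/(i*d^2*1000) = 36/(0.4 * 15^2 * 1000) = 0.0004

0.0004


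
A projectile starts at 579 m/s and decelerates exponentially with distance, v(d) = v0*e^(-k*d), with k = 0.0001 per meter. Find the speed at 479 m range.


v = v0*exp(-k*d) = 579*exp(-0.0001*479) = 551.9 m/s

551.9 m/s


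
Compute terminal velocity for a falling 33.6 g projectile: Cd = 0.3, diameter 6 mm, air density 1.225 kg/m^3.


A = pi*(d/2)^2 = pi*(6/2000)^2 = 2.82743e-05 m^2
vt = sqrt(2mg/(Cd*rho*A)) = sqrt(2*0.0336*9.81/(0.3 * 1.225 * 2.82743e-05)) = 251.9 m/s

251.9 m/s


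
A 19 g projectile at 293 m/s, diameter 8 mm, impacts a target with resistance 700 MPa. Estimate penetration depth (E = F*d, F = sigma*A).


A = pi*(d/2)^2 = pi*(8/2)^2 = 50.2655 mm^2
E = 0.5*m*v^2 = 0.5*0.019*293^2 = 815.565 J
depth = E/(sigma*A) = 815.565 J / (700 MPa * 50.2655 mm^2) = 815.565/(700 * 50.2655) m = 0.0231788 m ≈ 23.18 mm

23.18 mm


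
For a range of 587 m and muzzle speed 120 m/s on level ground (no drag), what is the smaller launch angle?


sin(2*theta) = R*g/v0^2 = 587*9.81/120^2 = 0.399894, theta = arcsin(0.399894)/2 = 11.79°

11.79 degrees


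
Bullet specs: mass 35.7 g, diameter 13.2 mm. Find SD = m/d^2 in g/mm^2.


SD = m/d^2 = 35.7/13.2^2 = 0.2049 g/mm^2

0.2049 g/mm^2


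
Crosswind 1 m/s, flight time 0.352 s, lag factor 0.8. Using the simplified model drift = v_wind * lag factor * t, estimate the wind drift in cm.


drift = v_wind * lag * t = 1 * 0.8 * 0.352 = 0.2816 m ≈ 28.16 cm

28.16 cm


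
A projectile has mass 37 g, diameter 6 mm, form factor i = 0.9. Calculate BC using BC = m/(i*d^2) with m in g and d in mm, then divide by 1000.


BC = m/(i*d^2*1000) = 37/(0.9 * 6^2 * 1000) = 0.001142

0.001142


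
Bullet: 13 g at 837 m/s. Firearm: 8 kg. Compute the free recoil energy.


v_r = m_p*v_p/m_gun = 0.013*837/8 = 1.36013 m/s, E_r = 0.5*m_gun*v_r^2 = 0.5*8*1.36013^2 = 7.4 J

7.4 J


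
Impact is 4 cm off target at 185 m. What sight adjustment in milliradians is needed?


1 mrad subtends 1 cm per 10 m of range, so adj = error_cm / (dist_m / 10) = 4 / (185/10) = 0.2162 mrad

0.2162 mrad


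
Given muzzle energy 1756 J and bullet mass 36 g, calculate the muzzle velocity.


v = sqrt(2*E/m) = sqrt(2*1756/0.036) = 312.3 m/s

312.3 m/s


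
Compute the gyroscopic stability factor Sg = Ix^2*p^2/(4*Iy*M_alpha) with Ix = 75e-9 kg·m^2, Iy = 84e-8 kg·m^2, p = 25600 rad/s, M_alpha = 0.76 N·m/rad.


Sg = Ix^2 * p^2 / (4 * Iy * M_alpha) = (75e-9)^2 * 25600^2 / (4 * 84e-8 * 0.76) = 1.444

1.444


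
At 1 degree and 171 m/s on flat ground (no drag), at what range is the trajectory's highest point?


R = v0^2*sin(2*theta)/g = 171^2*sin(2*1°)/9.81 = 104.026 m
apex_dist = R/2 = 104.026/2 = 52.01 m

52.01 m


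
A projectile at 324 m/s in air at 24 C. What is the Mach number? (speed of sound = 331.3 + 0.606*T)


a = 331.3 + 0.606*(24) = 345.844 m/s
M = v/a = 324/345.844 = 0.9368

0.9368


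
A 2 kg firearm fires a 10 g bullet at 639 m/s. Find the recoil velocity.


v_recoil = m_p * v_p / m_gun = 0.01 * 639 / 2 = 3.195 m/s

3.195 m/s


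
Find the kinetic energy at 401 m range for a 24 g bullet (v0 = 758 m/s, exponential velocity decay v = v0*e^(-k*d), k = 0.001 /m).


v = v0*exp(-k*d) = 758*exp(-0.001*401) = 507.595 m/s
E = 0.5*m*v^2 = 0.5*0.024*507.595^2 = 3092 J

3092 J


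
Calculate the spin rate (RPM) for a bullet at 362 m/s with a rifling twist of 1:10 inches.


twist_m = 10*0.0254 = 0.254 m
spin = v/twist = 362/0.254 = 1425.197 rev/s
RPM = spin*60 = 1425.197*60 ≈ 85512 RPM

85512 RPM


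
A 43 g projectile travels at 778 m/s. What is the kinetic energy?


E = 0.5*m*v^2 = 0.5*0.043*778^2 = 13014 J

13014 J


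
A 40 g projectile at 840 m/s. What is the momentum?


p = m*v = 0.04*840 = 33.6 kg·m/s

33.6 kg·m/s


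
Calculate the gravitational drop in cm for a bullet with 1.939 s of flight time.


drop = 0.5*g*t^2 = 0.5*9.81*1.939^2 = 18.4414 m ≈ 1844 cm

1844 cm


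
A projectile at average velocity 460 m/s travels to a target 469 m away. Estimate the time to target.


t = d/v = 469/460 = 1.02 s

1.02 s


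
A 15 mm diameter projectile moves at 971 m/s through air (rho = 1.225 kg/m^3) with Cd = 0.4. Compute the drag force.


A = pi*(d/2)^2 = pi*(15/2000)^2 = 1.76715e-04 m^2
Fd = 0.5*Cd*rho*A*v^2 = 0.5*0.4*1.225*1.76715e-04*971^2 = 40.82 N

40.82 N


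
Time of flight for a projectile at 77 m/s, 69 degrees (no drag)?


T = 2*v0*sin(theta)/g = 2*77*sin(69°)/9.81 = 14.66 s

14.66 s


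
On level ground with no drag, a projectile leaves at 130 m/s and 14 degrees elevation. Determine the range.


R = v0^2 * sin(2*theta) / g = 130^2 * sin(2*14°) / 9.81 = 808.8 m

808.8 m


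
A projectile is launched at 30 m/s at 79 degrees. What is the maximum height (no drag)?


H = (v0*sin(theta))^2 / (2g) = (30*sin(79°))^2 / (2*9.81) = 44.2 m

44.2 m


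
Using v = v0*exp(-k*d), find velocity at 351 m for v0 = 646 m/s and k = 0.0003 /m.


v = v0*exp(-k*d) = 646*exp(-0.0003*351) = 581.4 m/s

581.4 m/s


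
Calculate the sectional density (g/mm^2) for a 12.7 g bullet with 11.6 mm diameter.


SD = m/d^2 = 12.7/11.6^2 = 0.09438 g/mm^2

0.09438 g/mm^2


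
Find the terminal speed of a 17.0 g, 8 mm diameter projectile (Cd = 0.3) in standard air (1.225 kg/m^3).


A = pi*(d/2)^2 = pi*(8/2000)^2 = 5.02655e-05 m^2
vt = sqrt(2mg/(Cd*rho*A)) = sqrt(2*0.017*9.81/(0.3 * 1.225 * 5.02655e-05)) = 134.4 m/s

134.4 m/s


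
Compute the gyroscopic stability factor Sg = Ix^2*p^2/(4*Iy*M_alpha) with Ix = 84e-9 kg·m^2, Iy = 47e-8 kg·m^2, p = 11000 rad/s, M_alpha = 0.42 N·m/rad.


Sg = Ix^2 * p^2 / (4 * Iy * M_alpha) = (84e-9)^2 * 11000^2 / (4 * 47e-8 * 0.42) = 1.081

1.081


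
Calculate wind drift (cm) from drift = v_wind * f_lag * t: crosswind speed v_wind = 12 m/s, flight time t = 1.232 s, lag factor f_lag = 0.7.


drift = v_wind * lag * t = 12 * 0.7 * 1.232 = 10.3488 m ≈ 1035 cm

1035 cm


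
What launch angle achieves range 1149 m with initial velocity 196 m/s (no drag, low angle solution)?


sin(2*theta) = R*g/v0^2 = 1149*9.81/196^2 = 0.293411, theta = arcsin(0.293411)/2 = 8.531°

8.531 degrees


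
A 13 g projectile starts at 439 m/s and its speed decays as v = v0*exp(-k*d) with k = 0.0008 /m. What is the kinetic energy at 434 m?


v = v0*exp(-k*d) = 439*exp(-0.0008*434) = 310.225 m/s
E = 0.5*m*v^2 = 0.5*0.013*310.225^2 = 625.6 J

625.6 J


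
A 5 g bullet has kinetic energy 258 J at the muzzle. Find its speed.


v = sqrt(2*E/m) = sqrt(2*258/0.005) = 321.2 m/s

321.2 m/s


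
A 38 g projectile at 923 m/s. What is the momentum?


p = m*v = 0.038*923 = 35.07 kg·m/s

35.07 kg·m/s


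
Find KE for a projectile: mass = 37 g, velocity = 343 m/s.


E = 0.5*m*v^2 = 0.5*0.037*343^2 = 2177 J

2177 J


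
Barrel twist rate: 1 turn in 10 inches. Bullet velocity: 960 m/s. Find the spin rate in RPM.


twist_m = 10*0.0254 = 0.254 m
spin = v/twist = 960/0.254 = 3779.528 rev/s
RPM = spin*60 = 3779.528*60 ≈ 226772 RPM

226772 RPM


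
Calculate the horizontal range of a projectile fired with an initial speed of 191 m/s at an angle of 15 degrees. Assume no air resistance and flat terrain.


R = v0^2 * sin(2*theta) / g = 191^2 * sin(2*15°) / 9.81 = 1859 m

1859 m


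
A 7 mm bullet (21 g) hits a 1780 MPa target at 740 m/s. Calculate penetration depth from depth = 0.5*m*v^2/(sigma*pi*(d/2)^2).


A = pi*(d/2)^2 = pi*(7/2)^2 = 38.4845 mm^2
E = 0.5*m*v^2 = 0.5*0.021*740^2 = 5749.8 J
depth = E/(sigma*A) = 5749.8 J / (1780 MPa * 38.4845 mm^2) = 5749.8/(1780 * 38.4845) m = 0.0839357 m ≈ 83.94 mm

83.94 mm


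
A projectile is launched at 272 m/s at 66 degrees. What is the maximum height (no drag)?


H = (v0*sin(theta))^2 / (2g) = (272*sin(66°))^2 / (2*9.81) = 3147 m

3147 m


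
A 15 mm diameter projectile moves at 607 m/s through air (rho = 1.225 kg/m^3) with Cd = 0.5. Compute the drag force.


A = pi*(d/2)^2 = pi*(15/2000)^2 = 1.76715e-04 m^2
Fd = 0.5*Cd*rho*A*v^2 = 0.5*0.5*1.225*1.76715e-04*607^2 = 19.94 N

19.94 N


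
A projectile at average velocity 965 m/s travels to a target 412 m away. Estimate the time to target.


t = d/v = 412/965 = 0.4269 s

0.4269 s


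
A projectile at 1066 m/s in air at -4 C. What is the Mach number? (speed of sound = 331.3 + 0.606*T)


a = 331.3 + 0.606*(-4) = 328.876 m/s
M = v/a = 1066/328.876 = 3.241

3.241


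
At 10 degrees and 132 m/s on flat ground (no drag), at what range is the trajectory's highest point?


R = v0^2*sin(2*theta)/g = 132^2*sin(2*10°)/9.81 = 607.478 m
apex_dist = R/2 = 607.478/2 = 303.7 m

303.7 m


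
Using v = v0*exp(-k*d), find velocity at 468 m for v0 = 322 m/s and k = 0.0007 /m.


v = v0*exp(-k*d) = 322*exp(-0.0007*468) = 232 m/s

232 m/s


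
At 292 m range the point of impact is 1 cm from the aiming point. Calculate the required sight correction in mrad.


1 mrad subtends 1 cm per 10 m of range, so adj = error_cm / (dist_m / 10) = 1 / (292/10) = 0.03425 mrad

0.03425 mrad


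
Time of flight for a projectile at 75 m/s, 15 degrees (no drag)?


T = 2*v0*sin(theta)/g = 2*75*sin(15°)/9.81 = 3.957 s

3.957 s


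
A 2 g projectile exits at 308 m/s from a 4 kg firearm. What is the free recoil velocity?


v_recoil = m_p * v_p / m_gun = 0.002 * 308 / 4 = 0.154 m/s

0.154 m/s


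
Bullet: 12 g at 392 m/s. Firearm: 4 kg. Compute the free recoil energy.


v_r = m_p*v_p/m_gun = 0.012*392/4 = 1.176 m/s, E_r = 0.5*m_gun*v_r^2 = 0.5*4*1.176^2 = 2.766 J

2.766 J


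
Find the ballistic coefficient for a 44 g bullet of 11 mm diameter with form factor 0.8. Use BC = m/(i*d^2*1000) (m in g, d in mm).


BC = m/(i*d^2*1000) = 44/(0.8 * 11^2 * 1000) = 0.0004545

0.0004545


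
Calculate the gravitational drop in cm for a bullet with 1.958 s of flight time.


drop = 0.5*g*t^2 = 0.5*9.81*1.958^2 = 18.8046 m ≈ 1880 cm

1880 cm


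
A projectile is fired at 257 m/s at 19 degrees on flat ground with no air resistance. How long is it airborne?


T = 2*v0*sin(theta)/g = 2*257*sin(19°)/9.81 = 17.06 s

17.06 s


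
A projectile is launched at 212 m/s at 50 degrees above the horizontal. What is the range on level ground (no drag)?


R = v0^2 * sin(2*theta) / g = 212^2 * sin(2*50°) / 9.81 = 4512 m

4512 m


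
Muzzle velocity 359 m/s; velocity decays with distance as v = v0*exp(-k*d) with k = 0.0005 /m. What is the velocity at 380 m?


v = v0*exp(-k*d) = 359*exp(-0.0005*380) = 296.9 m/s

296.9 m/s


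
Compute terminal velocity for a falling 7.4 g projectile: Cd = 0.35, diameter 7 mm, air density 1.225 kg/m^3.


A = pi*(d/2)^2 = pi*(7/2000)^2 = 3.84845e-05 m^2
vt = sqrt(2mg/(Cd*rho*A)) = sqrt(2*0.0074*9.81/(0.35 * 1.225 * 3.84845e-05)) = 93.8 m/s

93.8 m/s


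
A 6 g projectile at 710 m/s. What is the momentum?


p = m*v = 0.006*710 = 4.26 kg·m/s

4.26 kg·m/s


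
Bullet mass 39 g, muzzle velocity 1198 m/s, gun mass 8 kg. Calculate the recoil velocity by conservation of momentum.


v_recoil = m_p * v_p / m_gun = 0.039 * 1198 / 8 = 5.84 m/s

5.84 m/s


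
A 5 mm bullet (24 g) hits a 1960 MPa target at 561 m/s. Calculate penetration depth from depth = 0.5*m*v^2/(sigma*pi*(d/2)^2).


A = pi*(d/2)^2 = pi*(5/2)^2 = 19.635 mm^2
E = 0.5*m*v^2 = 0.5*0.024*561^2 = 3776.65 J
depth = E/(sigma*A) = 3776.65 J / (1960 MPa * 19.635 mm^2) = 3776.65/(1960 * 19.635) m = 0.0981343 m ≈ 98.13 mm

98.13 mm


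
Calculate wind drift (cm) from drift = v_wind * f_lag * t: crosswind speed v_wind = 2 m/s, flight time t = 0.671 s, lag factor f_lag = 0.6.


drift = v_wind * lag * t = 2 * 0.6 * 0.671 = 0.8052 m ≈ 80.52 cm

80.52 cm


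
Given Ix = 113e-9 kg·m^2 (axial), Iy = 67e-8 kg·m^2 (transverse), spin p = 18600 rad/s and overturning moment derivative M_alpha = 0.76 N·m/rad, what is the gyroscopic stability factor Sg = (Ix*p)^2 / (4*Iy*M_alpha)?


Sg = Ix^2 * p^2 / (4 * Iy * M_alpha) = (113e-9)^2 * 18600^2 / (4 * 67e-8 * 0.76) = 2.169

2.169


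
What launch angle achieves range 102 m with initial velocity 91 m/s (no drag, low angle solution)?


sin(2*theta) = R*g/v0^2 = 102*9.81/91^2 = 0.120833, theta = arcsin(0.120833)/2 = 3.47°

3.47 degrees


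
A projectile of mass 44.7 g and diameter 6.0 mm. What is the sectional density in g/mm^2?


SD = m/d^2 = 44.7/6.0^2 = 1.242 g/mm^2

1.242 g/mm^2


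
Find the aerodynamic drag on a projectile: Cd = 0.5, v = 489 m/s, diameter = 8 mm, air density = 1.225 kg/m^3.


A = pi*(d/2)^2 = pi*(8/2000)^2 = 5.02655e-05 m^2
Fd = 0.5*Cd*rho*A*v^2 = 0.5*0.5*1.225*5.02655e-05*489^2 = 3.681 N

3.681 N


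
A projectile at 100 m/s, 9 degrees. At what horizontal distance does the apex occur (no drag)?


R = v0^2*sin(2*theta)/g = 100^2*sin(2*9°)/9.81 = 315.002 m
apex_dist = R/2 = 315.002/2 = 157.5 m

157.5 m


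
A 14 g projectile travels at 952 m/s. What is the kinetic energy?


E = 0.5*m*v^2 = 0.5*0.014*952^2 = 6344 J

6344 J


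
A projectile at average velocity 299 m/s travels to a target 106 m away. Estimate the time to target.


t = d/v = 106/299 = 0.3545 s

0.3545 s


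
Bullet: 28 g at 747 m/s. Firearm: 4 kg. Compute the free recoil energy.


v_r = m_p*v_p/m_gun = 0.028*747/4 = 5.229 m/s, E_r = 0.5*m_gun*v_r^2 = 0.5*4*5.229^2 = 54.68 J

54.68 J


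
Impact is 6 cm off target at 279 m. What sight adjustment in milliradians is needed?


1 mrad subtends 1 cm per 10 m of range, so adj = error_cm / (dist_m / 10) = 6 / (279/10) = 0.2151 mrad

0.2151 mrad


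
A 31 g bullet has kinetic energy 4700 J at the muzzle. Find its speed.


v = sqrt(2*E/m) = sqrt(2*4700/0.031) = 550.7 m/s

550.7 m/s


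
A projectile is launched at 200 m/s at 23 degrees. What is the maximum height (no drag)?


H = (v0*sin(theta))^2 / (2g) = (200*sin(23°))^2 / (2*9.81) = 311.3 m

311.3 m


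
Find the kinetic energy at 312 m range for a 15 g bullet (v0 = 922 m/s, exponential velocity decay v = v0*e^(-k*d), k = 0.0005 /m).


v = v0*exp(-k*d) = 922*exp(-0.0005*312) = 788.826 m/s
E = 0.5*m*v^2 = 0.5*0.015*788.826^2 = 4667 J

4667 J


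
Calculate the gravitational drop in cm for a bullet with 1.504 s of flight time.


drop = 0.5*g*t^2 = 0.5*9.81*1.504^2 = 11.0952 m ≈ 1110 cm

1110 cm


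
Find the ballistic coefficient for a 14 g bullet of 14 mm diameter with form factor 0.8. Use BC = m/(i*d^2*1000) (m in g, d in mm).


BC = m/(i*d^2*1000) = 14/(0.8 * 14^2 * 1000) = 8.929e-05

8.929e-05


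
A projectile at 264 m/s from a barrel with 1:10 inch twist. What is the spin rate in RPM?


twist_m = 10*0.0254 = 0.254 m
spin = v/twist = 264/0.254 = 1039.37 rev/s
RPM = spin*60 = 1039.37*60 ≈ 62362 RPM

62362 RPM


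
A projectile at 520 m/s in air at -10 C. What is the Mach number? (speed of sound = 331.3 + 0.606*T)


a = 331.3 + 0.606*(-10) = 325.24 m/s
M = v/a = 520/325.24 = 1.599

1.599


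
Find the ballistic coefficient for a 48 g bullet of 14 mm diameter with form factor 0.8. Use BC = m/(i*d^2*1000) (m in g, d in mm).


BC = m/(i*d^2*1000) = 48/(0.8 * 14^2 * 1000) = 0.0003061

0.0003061


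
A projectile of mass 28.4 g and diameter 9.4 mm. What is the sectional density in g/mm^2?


SD = m/d^2 = 28.4/9.4^2 = 0.3214 g/mm^2

0.3214 g/mm^2


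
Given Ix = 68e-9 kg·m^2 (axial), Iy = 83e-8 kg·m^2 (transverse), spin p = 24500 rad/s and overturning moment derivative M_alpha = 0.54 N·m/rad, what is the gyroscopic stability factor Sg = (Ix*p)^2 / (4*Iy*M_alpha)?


Sg = Ix^2 * p^2 / (4 * Iy * M_alpha) = (68e-9)^2 * 24500^2 / (4 * 83e-8 * 0.54) = 1.548

1.548


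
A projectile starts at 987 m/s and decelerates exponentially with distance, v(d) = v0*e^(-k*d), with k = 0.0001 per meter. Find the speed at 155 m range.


v = v0*exp(-k*d) = 987*exp(-0.0001*155) = 971.8 m/s

971.8 m/s


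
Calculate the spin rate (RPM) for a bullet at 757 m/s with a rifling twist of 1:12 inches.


twist_m = 12*0.0254 = 0.3048 m
spin = v/twist = 757/0.3048 = 2483.596 rev/s
RPM = spin*60 = 2483.596*60 ≈ 149016 RPM

149016 RPM


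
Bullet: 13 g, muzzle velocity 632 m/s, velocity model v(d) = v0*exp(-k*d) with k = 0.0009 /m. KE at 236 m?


v = v0*exp(-k*d) = 632*exp(-0.0009*236) = 511.061 m/s
E = 0.5*m*v^2 = 0.5*0.013*511.061^2 = 1698 J

1698 J


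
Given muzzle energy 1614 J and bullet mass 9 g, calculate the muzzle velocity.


v = sqrt(2*E/m) = sqrt(2*1614/0.009) = 598.9 m/s

598.9 m/s


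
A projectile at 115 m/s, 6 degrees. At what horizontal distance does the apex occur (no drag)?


R = v0^2*sin(2*theta)/g = 115^2*sin(2*6°)/9.81 = 280.289 m
apex_dist = R/2 = 280.289/2 = 140.1 m

140.1 m


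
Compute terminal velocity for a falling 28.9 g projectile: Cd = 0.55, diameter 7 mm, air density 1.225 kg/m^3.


A = pi*(d/2)^2 = pi*(7/2000)^2 = 3.84845e-05 m^2
vt = sqrt(2mg/(Cd*rho*A)) = sqrt(2*0.0289*9.81/(0.55 * 1.225 * 3.84845e-05)) = 147.9 m/s

147.9 m/s


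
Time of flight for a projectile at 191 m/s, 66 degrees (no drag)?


T = 2*v0*sin(theta)/g = 2*191*sin(66°)/9.81 = 35.57 s

35.57 s


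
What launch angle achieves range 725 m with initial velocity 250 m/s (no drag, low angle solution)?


sin(2*theta) = R*g/v0^2 = 725*9.81/250^2 = 0.113796, theta = arcsin(0.113796)/2 = 3.267°

3.267 degrees


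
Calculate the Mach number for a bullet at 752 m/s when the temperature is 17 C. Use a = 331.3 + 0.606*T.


a = 331.3 + 0.606*(17) = 341.602 m/s
M = v/a = 752/341.602 = 2.201

2.201


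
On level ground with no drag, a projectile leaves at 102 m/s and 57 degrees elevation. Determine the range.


R = v0^2 * sin(2*theta) / g = 102^2 * sin(2*57°) / 9.81 = 968.9 m

968.9 m


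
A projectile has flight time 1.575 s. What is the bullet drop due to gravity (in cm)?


drop = 0.5*g*t^2 = 0.5*9.81*1.575^2 = 12.1675 m ≈ 1217 cm

1217 cm


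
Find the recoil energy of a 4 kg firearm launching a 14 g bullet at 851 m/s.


v_r = m_p*v_p/m_gun = 0.014*851/4 = 2.9785 m/s, E_r = 0.5*m_gun*v_r^2 = 0.5*4*2.9785^2 = 17.74 J

17.74 J


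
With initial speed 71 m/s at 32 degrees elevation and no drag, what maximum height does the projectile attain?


H = (v0*sin(theta))^2 / (2g) = (71*sin(32°))^2 / (2*9.81) = 72.15 m

72.15 m


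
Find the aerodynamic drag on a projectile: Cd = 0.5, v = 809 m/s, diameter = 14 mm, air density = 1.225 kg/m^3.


A = pi*(d/2)^2 = pi*(14/2000)^2 = 1.53938e-04 m^2
Fd = 0.5*Cd*rho*A*v^2 = 0.5*0.5*1.225*1.53938e-04*809^2 = 30.85 N

30.85 N


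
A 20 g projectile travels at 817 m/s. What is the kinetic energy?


E = 0.5*m*v^2 = 0.5*0.02*817^2 = 6675 J

6675 J


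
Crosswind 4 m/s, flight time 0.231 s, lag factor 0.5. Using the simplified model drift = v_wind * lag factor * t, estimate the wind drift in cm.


drift = v_wind * lag * t = 4 * 0.5 * 0.231 = 0.462 m ≈ 46.2 cm

46.2 cm


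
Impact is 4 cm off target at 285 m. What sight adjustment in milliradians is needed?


1 mrad subtends 1 cm per 10 m of range, so adj = error_cm / (dist_m / 10) = 4 / (285/10) = 0.1404 mrad

0.1404 mrad


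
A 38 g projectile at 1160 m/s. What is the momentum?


p = m*v = 0.038*1160 = 44.08 kg·m/s

44.08 kg·m/s


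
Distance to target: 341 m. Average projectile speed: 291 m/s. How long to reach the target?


t = d/v = 341/291 = 1.172 s

1.172 s


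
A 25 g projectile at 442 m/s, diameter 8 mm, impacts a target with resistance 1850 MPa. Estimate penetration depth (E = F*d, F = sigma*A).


A = pi*(d/2)^2 = pi*(8/2)^2 = 50.2655 mm^2
E = 0.5*m*v^2 = 0.5*0.025*442^2 = 2442.05 J
depth = E/(sigma*A) = 2442.05 J / (1850 MPa * 50.2655 mm^2) = 2442.05/(1850 * 50.2655) m = 0.0262611 m ≈ 26.26 mm

26.26 mm


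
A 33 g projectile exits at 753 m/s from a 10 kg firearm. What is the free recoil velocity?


v_recoil = m_p * v_p / m_gun = 0.033 * 753 / 10 = 2.485 m/s

2.485 m/s


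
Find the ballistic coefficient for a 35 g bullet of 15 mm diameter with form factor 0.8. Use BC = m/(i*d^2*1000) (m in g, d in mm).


BC = m/(i*d^2*1000) = 35/(0.8 * 15^2 * 1000) = 0.0001944

0.0001944


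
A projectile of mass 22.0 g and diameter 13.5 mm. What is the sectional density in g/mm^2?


SD = m/d^2 = 22.0/13.5^2 = 0.1207 g/mm^2

0.1207 g/mm^2


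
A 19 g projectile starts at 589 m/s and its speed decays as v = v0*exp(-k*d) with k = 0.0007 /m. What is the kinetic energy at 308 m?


v = v0*exp(-k*d) = 589*exp(-0.0007*308) = 474.768 m/s
E = 0.5*m*v^2 = 0.5*0.019*474.768^2 = 2141 J

2141 J


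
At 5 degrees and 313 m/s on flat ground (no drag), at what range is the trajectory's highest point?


R = v0^2*sin(2*theta)/g = 313^2*sin(2*5°)/9.81 = 1734.16 m
apex_dist = R/2 = 1734.16/2 = 867.1 m

867.1 m


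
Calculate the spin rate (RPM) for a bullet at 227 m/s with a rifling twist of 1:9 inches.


twist_m = 9*0.0254 = 0.2286 m
spin = v/twist = 227/0.2286 = 993.0009 rev/s
RPM = spin*60 = 993.0009*60 ≈ 59580 RPM

59580 RPM


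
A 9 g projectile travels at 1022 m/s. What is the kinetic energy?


E = 0.5*m*v^2 = 0.5*0.009*1022^2 = 4700 J

4700 J


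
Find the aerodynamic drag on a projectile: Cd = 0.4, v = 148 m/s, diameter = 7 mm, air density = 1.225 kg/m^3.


A = pi*(d/2)^2 = pi*(7/2000)^2 = 3.84845e-05 m^2
Fd = 0.5*Cd*rho*A*v^2 = 0.5*0.4*1.225*3.84845e-05*148^2 = 0.2065 N

0.2065 N


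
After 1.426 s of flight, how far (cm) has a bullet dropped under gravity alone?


drop = 0.5*g*t^2 = 0.5*9.81*1.426^2 = 9.9742 m ≈ 997.4 cm

997.4 cm


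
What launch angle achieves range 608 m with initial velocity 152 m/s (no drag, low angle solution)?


sin(2*theta) = R*g/v0^2 = 608*9.81/152^2 = 0.258158, theta = arcsin(0.258158)/2 = 7.48°

7.48 degrees


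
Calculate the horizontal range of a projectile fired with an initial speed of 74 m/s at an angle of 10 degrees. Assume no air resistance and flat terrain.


R = v0^2 * sin(2*theta) / g = 74^2 * sin(2*10°) / 9.81 = 190.9 m

190.9 m


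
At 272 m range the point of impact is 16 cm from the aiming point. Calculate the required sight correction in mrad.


1 mrad subtends 1 cm per 10 m of range, so adj = error_cm / (dist_m / 10) = 16 / (272/10) = 0.5882 mrad

0.5882 mrad


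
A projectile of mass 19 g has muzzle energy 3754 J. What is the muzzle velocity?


v = sqrt(2*E/m) = sqrt(2*3754/0.019) = 628.6 m/s

628.6 m/s


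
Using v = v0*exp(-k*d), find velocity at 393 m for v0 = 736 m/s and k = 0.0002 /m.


v = v0*exp(-k*d) = 736*exp(-0.0002*393) = 680.4 m/s

680.4 m/s


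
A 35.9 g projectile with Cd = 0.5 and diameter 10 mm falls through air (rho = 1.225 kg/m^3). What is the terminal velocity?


A = pi*(d/2)^2 = pi*(10/2000)^2 = 7.85398e-05 m^2
vt = sqrt(2mg/(Cd*rho*A)) = sqrt(2*0.0359*9.81/(0.5 * 1.225 * 7.85398e-05)) = 121 m/s

121 m/s


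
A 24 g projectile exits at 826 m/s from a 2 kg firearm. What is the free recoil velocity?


v_recoil = m_p * v_p / m_gun = 0.024 * 826 / 2 = 9.912 m/s

9.912 m/s


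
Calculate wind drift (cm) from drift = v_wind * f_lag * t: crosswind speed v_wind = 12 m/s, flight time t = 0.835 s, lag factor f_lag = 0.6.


drift = v_wind * lag * t = 12 * 0.6 * 0.835 = 6.012 m ≈ 601.2 cm

601.2 cm


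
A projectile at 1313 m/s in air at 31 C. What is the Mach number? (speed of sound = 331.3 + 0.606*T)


a = 331.3 + 0.606*(31) = 350.086 m/s
M = v/a = 1313/350.086 = 3.751

3.751


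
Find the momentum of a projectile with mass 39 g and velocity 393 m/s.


p = m*v = 0.039*393 = 15.33 kg·m/s

15.33 kg·m/s


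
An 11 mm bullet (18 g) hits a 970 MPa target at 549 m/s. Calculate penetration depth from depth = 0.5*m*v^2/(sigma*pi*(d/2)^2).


A = pi*(d/2)^2 = pi*(11/2)^2 = 95.0332 mm^2
E = 0.5*m*v^2 = 0.5*0.018*549^2 = 2712.61 J
depth = E/(sigma*A) = 2712.61 J / (970 MPa * 95.0332 mm^2) = 2712.61/(970 * 95.0332) m = 0.0294266 m ≈ 29.43 mm

29.43 mm


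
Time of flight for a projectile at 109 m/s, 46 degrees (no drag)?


T = 2*v0*sin(theta)/g = 2*109*sin(46°)/9.81 = 15.99 s

15.99 s


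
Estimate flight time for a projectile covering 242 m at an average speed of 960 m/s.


t = d/v = 242/960 = 0.2521 s

0.2521 s


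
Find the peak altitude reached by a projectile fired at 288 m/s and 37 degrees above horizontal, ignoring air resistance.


H = (v0*sin(theta))^2 / (2g) = (288*sin(37°))^2 / (2*9.81) = 1531 m

1531 m


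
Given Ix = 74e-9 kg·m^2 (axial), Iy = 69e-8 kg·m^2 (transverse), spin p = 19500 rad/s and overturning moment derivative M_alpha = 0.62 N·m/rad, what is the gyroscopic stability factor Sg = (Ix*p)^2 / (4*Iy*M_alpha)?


Sg = Ix^2 * p^2 / (4 * Iy * M_alpha) = (74e-9)^2 * 19500^2 / (4 * 69e-8 * 0.62) = 1.217

1.217


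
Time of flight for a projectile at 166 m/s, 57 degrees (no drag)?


T = 2*v0*sin(theta)/g = 2*166*sin(57°)/9.81 = 28.38 s

28.38 s


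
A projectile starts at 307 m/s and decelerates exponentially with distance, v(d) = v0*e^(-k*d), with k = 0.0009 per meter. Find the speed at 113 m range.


v = v0*exp(-k*d) = 307*exp(-0.0009*113) = 277.3 m/s

277.3 m/s


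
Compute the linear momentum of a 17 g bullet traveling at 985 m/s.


p = m*v = 0.017*985 = 16.75 kg·m/s

16.75 kg·m/s


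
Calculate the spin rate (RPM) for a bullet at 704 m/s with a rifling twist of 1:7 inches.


twist_m = 7*0.0254 = 0.1778 m
spin = v/twist = 704/0.1778 = 3959.505 rev/s
RPM = spin*60 = 3959.505*60 ≈ 237570 RPM

237570 RPM


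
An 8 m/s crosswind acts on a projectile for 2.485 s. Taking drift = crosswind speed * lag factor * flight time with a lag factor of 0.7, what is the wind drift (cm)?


drift = v_wind * lag * t = 8 * 0.7 * 2.485 = 13.916 m ≈ 1392 cm

1392 cm


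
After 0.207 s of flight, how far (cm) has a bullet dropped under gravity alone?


drop = 0.5*g*t^2 = 0.5*9.81*0.207^2 = 0.210174 m ≈ 21.02 cm

21.02 cm


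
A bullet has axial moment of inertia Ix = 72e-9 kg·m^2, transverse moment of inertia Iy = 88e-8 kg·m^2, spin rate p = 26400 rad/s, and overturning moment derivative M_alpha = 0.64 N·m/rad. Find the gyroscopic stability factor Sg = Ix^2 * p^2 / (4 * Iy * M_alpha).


Sg = Ix^2 * p^2 / (4 * Iy * M_alpha) = (72e-9)^2 * 26400^2 / (4 * 88e-8 * 0.64) = 1.604

1.604


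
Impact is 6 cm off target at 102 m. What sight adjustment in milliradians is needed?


1 mrad subtends 1 cm per 10 m of range, so adj = error_cm / (dist_m / 10) = 6 / (102/10) = 0.5882 mrad

0.5882 mrad


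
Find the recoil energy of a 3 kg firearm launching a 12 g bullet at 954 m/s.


v_r = m_p*v_p/m_gun = 0.012*954/3 = 3.816 m/s, E_r = 0.5*m_gun*v_r^2 = 0.5*3*3.816^2 = 21.84 J

21.84 J


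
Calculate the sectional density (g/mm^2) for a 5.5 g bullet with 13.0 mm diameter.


SD = m/d^2 = 5.5/13.0^2 = 0.03254 g/mm^2

0.03254 g/mm^2


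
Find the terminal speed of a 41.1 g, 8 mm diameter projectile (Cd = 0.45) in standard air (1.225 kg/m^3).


A = pi*(d/2)^2 = pi*(8/2000)^2 = 5.02655e-05 m^2
vt = sqrt(2mg/(Cd*rho*A)) = sqrt(2*0.0411*9.81/(0.45 * 1.225 * 5.02655e-05)) = 170.6 m/s

170.6 m/s


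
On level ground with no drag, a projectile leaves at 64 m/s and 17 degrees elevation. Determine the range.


R = v0^2 * sin(2*theta) / g = 64^2 * sin(2*17°) / 9.81 = 233.5 m

233.5 m


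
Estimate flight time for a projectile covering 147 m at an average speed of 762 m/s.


t = d/v = 147/762 = 0.1929 s

0.1929 s


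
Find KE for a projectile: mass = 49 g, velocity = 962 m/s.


E = 0.5*m*v^2 = 0.5*0.049*962^2 = 22673 J

22673 J


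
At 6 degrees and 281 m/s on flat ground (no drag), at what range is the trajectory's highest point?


R = v0^2*sin(2*theta)/g = 281^2*sin(2*6°)/9.81 = 1673.49 m
apex_dist = R/2 = 1673.49/2 = 836.7 m

836.7 m


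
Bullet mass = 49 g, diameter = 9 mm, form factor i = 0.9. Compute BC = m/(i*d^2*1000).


BC = m/(i*d^2*1000) = 49/(0.9 * 9^2 * 1000) = 0.0006722

0.0006722


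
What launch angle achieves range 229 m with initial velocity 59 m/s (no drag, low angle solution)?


sin(2*theta) = R*g/v0^2 = 229*9.81/59^2 = 0.645358, theta = arcsin(0.645358)/2 = 20.1°

20.1 degrees


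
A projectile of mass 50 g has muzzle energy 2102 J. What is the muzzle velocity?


v = sqrt(2*E/m) = sqrt(2*2102/0.05) = 290 m/s

290 m/s


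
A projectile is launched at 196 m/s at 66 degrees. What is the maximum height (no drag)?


H = (v0*sin(theta))^2 / (2g) = (196*sin(66°))^2 / (2*9.81) = 1634 m

1634 m


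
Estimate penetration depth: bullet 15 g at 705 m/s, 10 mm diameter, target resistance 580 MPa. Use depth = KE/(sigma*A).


A = pi*(d/2)^2 = pi*(10/2)^2 = 78.5398 mm^2
E = 0.5*m*v^2 = 0.5*0.015*705^2 = 3727.69 J
depth = E/(sigma*A) = 3727.69 J / (580 MPa * 78.5398 mm^2) = 3727.69/(580 * 78.5398) m = 0.0818317 m ≈ 81.83 mm

81.83 mm


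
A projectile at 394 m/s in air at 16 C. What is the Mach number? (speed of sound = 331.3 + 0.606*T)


a = 331.3 + 0.606*(16) = 340.996 m/s
M = v/a = 394/340.996 = 1.155

1.155


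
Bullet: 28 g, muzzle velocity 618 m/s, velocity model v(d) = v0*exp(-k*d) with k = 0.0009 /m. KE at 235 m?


v = v0*exp(-k*d) = 618*exp(-0.0009*235) = 500.19 m/s
E = 0.5*m*v^2 = 0.5*0.028*500.19^2 = 3503 J

3503 J
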